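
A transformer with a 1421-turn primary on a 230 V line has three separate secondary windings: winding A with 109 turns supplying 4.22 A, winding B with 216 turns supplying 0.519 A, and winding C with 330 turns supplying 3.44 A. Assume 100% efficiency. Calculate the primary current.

I_p ≈ 1.20 A

V_A = 230 × 109/1421 = 17.643 V; V_B = 230 × 216/1421 = 34.961 V; V_C = 230 × 330/1421 = 53.413 V.
P_out = V_A I_A + V_B I_B + V_C I_C = 17.643×4.22 + 34.961×0.519 + 53.413×3.44 = 74.451 + 18.145 + 183.74 = 276.34 W.
Ideal ⇒ P_in = P_out, so I_p = P_out/V_p = 276.34/230 = 1.20 A.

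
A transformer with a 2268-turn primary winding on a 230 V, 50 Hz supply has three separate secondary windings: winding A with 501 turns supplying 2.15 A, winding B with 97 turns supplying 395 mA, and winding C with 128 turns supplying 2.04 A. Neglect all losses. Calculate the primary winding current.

I_p ≈ 0.607 A

V_A = 230 × 501/2268 = 50.807 V; V_B = 230 × 97/2268 = 9.8369 V; V_C = 230 × 128/2268 = 12.981 V.
P_out = V_A I_A + V_B I_B + V_C I_C = 50.807×2.15 + 9.8369×0.395 + 12.981×2.04 = 109.23 + 3.8856 + 26.480 = 139.60 W.
Ideal ⇒ P_in = P_out, so I_p = P_out/V_p = 139.60/230 = 0.607 A.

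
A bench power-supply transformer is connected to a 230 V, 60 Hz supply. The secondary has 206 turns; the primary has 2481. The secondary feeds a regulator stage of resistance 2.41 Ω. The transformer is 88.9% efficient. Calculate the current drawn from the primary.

I_p ≈ 0.740 A

V_s = 230 × 206/2481 = 19.097 V.
I_s = V_s/R = 19.097/2.41 = 7.9241 A.
P_out = V_s I_s = 19.097 × 7.9241 = 151.33 W.
P_in = P_out/η = 151.33/0.889 = 170.22 W.
I_p = P_in/V_p = 170.22/230 = 0.740 A.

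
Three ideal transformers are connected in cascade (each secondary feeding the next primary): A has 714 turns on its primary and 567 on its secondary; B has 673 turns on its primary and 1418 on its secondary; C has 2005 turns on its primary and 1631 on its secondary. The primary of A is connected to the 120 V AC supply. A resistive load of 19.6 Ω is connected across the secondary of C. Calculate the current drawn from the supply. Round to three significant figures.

Secondary of A: V = 120.00 × 567/714 = 95.294 V.
Secondary of B: V = 95.294 × 1418/673 = 200.78 V.
Secondary of C: V = 200.78 × 1631/2005 = 163.33 V.
I_load = 163.33/19.6 = 8.3332 A, so P_out = 163.33 × 8.3332 = 1361.1 W.
All ideal ⇒ P_in = P_out, so I_supply = 1361.1/120 = 11.3 A.

I_supply ≈ 11.3 A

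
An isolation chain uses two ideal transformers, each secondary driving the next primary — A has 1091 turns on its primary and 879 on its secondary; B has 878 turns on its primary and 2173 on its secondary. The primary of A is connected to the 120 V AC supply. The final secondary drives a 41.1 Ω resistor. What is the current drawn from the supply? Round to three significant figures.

I_supply ≈ 11.6 A

Secondary of A: V = 120.00 × 879/1091 = 96.682 V.
Secondary of B: V = 96.682 × 2173/878 = 239.28 V.
I_load = 239.28/41.1 = 5.8220 A, so P_out = 239.28 × 5.8220 = 1393.1 W.
All ideal ⇒ P_in = P_out, so I_supply = 1393.1/120 = 11.6 A.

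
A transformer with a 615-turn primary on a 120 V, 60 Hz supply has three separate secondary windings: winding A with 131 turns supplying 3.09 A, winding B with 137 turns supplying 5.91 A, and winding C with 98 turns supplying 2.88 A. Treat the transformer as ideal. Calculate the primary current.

V_A = 120 × 131/615 = 25.561 V; V_B = 120 × 137/615 = 26.732 V; V_C = 120 × 98/615 = 19.122 V.
P_out = V_A I_A + V_B I_B + V_C I_C = 25.561×3.09 + 26.732×5.91 + 19.122×2.88 = 78.983 + 157.98 + 55.071 = 292.04 W.
Ideal ⇒ P_in = P_out, so I_p = P_out/V_p = 292.04/120 = 2.43 A.

I_p ≈ 2.43 A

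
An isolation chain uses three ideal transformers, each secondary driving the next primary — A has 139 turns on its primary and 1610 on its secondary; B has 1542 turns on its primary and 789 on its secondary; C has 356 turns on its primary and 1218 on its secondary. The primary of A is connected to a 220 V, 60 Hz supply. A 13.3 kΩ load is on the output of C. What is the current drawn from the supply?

I_supply ≈ 6.80 A

After A: V = 220.00 × 1610/139 = 2548.2 V.
After B: V = 2548.2 × 789/1542 = 1303.8 V.
After C: V = 1303.8 × 1218/356 = 4460.9 V.
I_load = 4460.9/13300 = 0.33541 A, so P_out = 4460.9 × 0.33541 = 1496.2 W.
All ideal ⇒ P_in = P_out, so I_supply = 1496.2/220 = 6.80 A.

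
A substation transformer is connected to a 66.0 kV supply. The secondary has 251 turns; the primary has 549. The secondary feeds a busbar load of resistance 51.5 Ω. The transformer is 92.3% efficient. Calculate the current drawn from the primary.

I_p ≈ 290 A

V_s = 66000 × 251/549 = 30175 V.
I_s = V_s/R = 30175/51.5 = 585.92 A.
P_out = V_s I_s = 30175 × 585.92 = 1.7680×10^7 W.
P_in = P_out/η = 1.7680×10^7/0.923 = 1.9155×10^7 W.
I_p = P_in/V_p = 1.9155×10^7/66000 = 290 A.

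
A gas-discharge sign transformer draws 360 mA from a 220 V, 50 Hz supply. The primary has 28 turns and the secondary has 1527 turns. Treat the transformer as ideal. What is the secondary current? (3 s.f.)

I_s ≈ 0.00660 A

I_s/I_p = N_p/N_s, so I_s = 0.360 × 28/1527 = 0.00660 A.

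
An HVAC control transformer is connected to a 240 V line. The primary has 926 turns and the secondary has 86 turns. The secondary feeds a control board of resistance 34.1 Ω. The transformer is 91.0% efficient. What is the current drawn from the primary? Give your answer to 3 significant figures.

V_s = 240 × 86/926 = 22.289 V.
I_s = V_s/R = 22.289/34.1 = 0.65365 A.
P_out = V_s I_s = 22.289 × 0.65365 = 14.569 W.
P_in = P_out/η = 14.569/0.910 = 16.010 W.
I_p = P_in/V_p = 16.010/240 = 0.0667 A.

I_p ≈ 0.0667 A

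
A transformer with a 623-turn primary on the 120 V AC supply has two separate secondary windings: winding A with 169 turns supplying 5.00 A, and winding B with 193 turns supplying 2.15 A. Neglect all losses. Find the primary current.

V_A = 120 × 169/623 = 32.552 V; V_B = 120 × 193/623 = 37.175 V.
P_out = V_A I_A + V_B I_B = 32.552×5.00 + 37.175×2.15 = 162.76 + 79.926 = 242.69 W.
Ideal ⇒ P_in = P_out, so I_p = P_out/V_p = 242.69/120 = 2.02 A.

I_p ≈ 2.02 A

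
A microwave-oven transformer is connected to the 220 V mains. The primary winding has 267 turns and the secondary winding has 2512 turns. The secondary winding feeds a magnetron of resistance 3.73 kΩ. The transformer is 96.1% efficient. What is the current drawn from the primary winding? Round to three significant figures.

V_s = 220 × 2512/267 = 2069.8 V.
I_s = V_s/R = 2069.8/3730 = 0.55491 A.
P_out = V_s I_s = 2069.8 × 0.55491 = 1148.6 W.
P_in = P_out/η = 1148.6/0.961 = 1195.2 W.
I_p = P_in/V_p = 1195.2/220 = 5.43 A.

I_p ≈ 5.43 A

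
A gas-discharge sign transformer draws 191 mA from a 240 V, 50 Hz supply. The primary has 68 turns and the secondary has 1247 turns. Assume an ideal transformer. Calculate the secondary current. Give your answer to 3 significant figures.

I_s/I_p = N_p/N_s, so I_s = 0.191 × 68/1247 = 0.0104 A.

I_s ≈ 0.0104 A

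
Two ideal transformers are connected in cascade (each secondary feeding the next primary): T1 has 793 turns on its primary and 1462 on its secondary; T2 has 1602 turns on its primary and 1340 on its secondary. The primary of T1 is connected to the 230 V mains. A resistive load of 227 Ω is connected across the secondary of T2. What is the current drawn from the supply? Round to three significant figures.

Secondary of T1: V = 230.00 × 1462/793 = 424.04 V.
Secondary of T2: V = 424.04 × 1340/1602 = 354.69 V.
I_load = 354.69/227 = 1.5625 A, so P_out = 354.69 × 1.5625 = 554.20 W.
All ideal ⇒ P_in = P_out, so I_supply = 554.20/230 = 2.41 A.

I_supply ≈ 2.41 A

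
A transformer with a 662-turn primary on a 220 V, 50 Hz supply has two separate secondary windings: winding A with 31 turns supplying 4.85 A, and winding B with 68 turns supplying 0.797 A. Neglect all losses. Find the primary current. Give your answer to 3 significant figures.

V_A = 220 × 31/662 = 10.302 V; V_B = 220 × 68/662 = 22.598 V.
P_out = V_A I_A + V_B I_B = 10.302×4.85 + 22.598×0.797 = 49.965 + 18.011 = 67.976 W.
Ideal ⇒ P_in = P_out, so I_p = P_out/V_p = 67.976/220 = 0.309 A.

I_p ≈ 0.309 A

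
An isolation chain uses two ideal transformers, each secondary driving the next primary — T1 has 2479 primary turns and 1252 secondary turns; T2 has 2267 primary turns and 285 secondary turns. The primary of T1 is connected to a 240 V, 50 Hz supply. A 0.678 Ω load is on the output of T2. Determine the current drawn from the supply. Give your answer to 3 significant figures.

After T1: V = 240.00 × 1252/2479 = 121.21 V.
After T2: V = 121.21 × 285/2267 = 15.238 V.
I_load = 15.238/0.678 = 22.475 A, so P_out = 15.238 × 22.475 = 342.48 W.
All ideal ⇒ P_in = P_out, so I_supply = 342.48/240 = 1.43 A.

I_supply ≈ 1.43 A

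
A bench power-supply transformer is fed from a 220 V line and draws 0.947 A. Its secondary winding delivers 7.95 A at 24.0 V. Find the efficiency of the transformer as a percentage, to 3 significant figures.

P_in = 220 × 0.947 = 208.340 W.
P_out = 24.0 × 7.95 = 190.800 W.
η = P_out/P_in = 190.800/208.340 = 0.916.

η ≈ 91.6%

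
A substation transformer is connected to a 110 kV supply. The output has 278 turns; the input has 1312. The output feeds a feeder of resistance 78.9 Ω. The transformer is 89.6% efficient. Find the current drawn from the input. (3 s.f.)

V_out = 110000 × 278/1312 = 23308 V.
I_out = V_out/R = 23308/78.9 = 295.41 A.
P_out = V_out I_out = 23308 × 295.41 = 6.8854×10^6 W.
P_in = P_out/η = 6.8854×10^6/0.896 = 7.6846×10^6 W.
I_in = P_in/V_in = 7.6846×10^6/110000 = 69.9 A.

I_in ≈ 69.9 A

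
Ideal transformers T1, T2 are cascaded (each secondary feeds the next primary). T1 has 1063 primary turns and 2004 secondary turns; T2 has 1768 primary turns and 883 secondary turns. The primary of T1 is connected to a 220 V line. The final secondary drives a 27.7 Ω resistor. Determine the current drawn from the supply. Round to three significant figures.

Secondary of T1: V = 220.00 × 2004/1063 = 414.75 V.
Secondary of T2: V = 414.75 × 883/1768 = 207.14 V.
I_load = 207.14/27.7 = 7.4780 A, so P_out = 207.14 × 7.4780 = 1549.0 W.
All ideal ⇒ P_in = P_out, so I_supply = 1549.0/220 = 7.04 A.

I_supply ≈ 7.04 A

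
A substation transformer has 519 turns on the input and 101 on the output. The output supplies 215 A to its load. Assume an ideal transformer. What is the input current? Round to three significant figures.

For an ideal transformer I_in/I_out = N_out/N_in, so I_in = 215 × 101/519 = 41.8 A.

I_in ≈ 41.8 A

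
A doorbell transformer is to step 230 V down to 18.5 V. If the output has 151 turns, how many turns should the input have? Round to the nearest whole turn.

N_in = 1877 turns

N_in/N_out = V_in/V_out, so N_in = 151 × 230/18.5 = 1877.3 ≈ 1877 turns.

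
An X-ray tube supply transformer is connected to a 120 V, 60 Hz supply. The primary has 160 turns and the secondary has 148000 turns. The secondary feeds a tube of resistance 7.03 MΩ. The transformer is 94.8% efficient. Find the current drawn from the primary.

V_s = 120 × 148000/160 = 111000 V.
I_s = V_s/R = 111000/(7.03×10^6) = 0.015789 A.
P_out = V_s I_s = 111000 × 0.015789 = 1752.6 W.
P_in = P_out/η = 1752.6/0.948 = 1848.8 W.
I_p = P_in/V_p = 1848.8/120 = 15.4 A.

I_p ≈ 15.4 A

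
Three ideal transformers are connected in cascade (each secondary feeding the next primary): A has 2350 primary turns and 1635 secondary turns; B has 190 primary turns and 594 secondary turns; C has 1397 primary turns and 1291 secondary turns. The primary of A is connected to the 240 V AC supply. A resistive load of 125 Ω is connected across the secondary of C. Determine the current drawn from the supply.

I_supply ≈ 7.76 A

After A: V = 240.00 × 1635/2350 = 166.98 V.
After B: V = 166.98 × 594/190 = 522.03 V.
After C: V = 522.03 × 1291/1397 = 482.42 V.
I_load = 482.42/125 = 3.8593 A, so P_out = 482.42 × 3.8593 = 1861.8 W.
All ideal ⇒ P_in = P_out, so I_supply = 1861.8/240 = 7.76 A.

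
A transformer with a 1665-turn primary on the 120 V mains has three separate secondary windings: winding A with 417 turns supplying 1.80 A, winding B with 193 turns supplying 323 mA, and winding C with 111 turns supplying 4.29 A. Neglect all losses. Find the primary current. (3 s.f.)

V_A = 120 × 417/1665 = 30.054 V; V_B = 120 × 193/1665 = 13.910 V; V_C = 120 × 111/1665 = 8.0000 V.
P_out = V_A I_A + V_B I_B + V_C I_C = 30.054×1.80 + 13.910×0.323 + 8.0000×4.29 = 54.097 + 4.4929 + 34.320 = 92.910 W.
Ideal ⇒ P_in = P_out, so I_p = P_out/V_p = 92.910/120 = 0.774 A.

I_p ≈ 0.774 A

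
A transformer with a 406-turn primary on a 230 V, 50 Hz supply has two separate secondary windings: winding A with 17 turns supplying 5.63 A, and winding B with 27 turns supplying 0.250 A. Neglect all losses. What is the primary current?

I_p ≈ 0.252 A

V_A = 230 × 17/406 = 9.6305 V; V_B = 230 × 27/406 = 15.296 V.
P_out = V_A I_A + V_B I_B = 9.6305×5.63 + 15.296×0.250 = 54.220 + 3.8239 = 58.044 W.
Ideal ⇒ P_in = P_out, so I_p = P_out/V_p = 58.044/230 = 0.252 A.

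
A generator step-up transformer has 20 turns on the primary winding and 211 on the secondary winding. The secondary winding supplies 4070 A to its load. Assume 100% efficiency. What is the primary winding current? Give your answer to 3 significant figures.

For an ideal transformer I_p/I_s = N_s/N_p, so I_p = 4070 × 211/20 = 42900 A.

I_p ≈ 42900 A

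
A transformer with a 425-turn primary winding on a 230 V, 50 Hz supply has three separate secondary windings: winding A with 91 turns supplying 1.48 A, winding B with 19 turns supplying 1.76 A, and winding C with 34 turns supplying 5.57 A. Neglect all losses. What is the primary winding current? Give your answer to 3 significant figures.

V_A = 230 × 91/425 = 49.247 V; V_B = 230 × 19/425 = 10.282 V; V_C = 230 × 34/425 = 18.400 V.
P_out = V_A I_A + V_B I_B + V_C I_C = 49.247×1.48 + 10.282×1.76 + 18.400×5.57 = 72.886 + 18.097 + 102.49 = 193.47 W.
Ideal ⇒ P_in = P_out, so I_p = P_out/V_p = 193.47/230 = 0.841 A.

I_p ≈ 0.841 A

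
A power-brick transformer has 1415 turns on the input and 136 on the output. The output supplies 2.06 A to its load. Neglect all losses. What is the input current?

For an ideal transformer I_in/I_out = N_out/N_in, so I_in = 2.06 × 136/1415 = 0.198 A.

I_in ≈ 0.198 A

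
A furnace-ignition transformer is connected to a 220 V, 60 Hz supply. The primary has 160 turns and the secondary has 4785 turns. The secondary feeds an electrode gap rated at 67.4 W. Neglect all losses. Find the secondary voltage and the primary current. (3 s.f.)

V_s ≈ 6580 V, I_p ≈ 0.306 A

V_s = V_p × N_s/N_p = 220 × 4785/160 = 6579.4 V.
I_s = P/V_s = 67.4/6579.4 = 0.010244 A.
I_p = I_s × N_s/N_p = 0.010244 × 4785/160 = 0.306 A.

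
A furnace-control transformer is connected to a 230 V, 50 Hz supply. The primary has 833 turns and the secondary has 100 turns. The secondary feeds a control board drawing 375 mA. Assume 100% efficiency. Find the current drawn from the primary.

I_p ≈ 0.0450 A

For an ideal transformer I_p N_p = I_s N_s, so I_p = 0.375 × 100/833 = 0.0450 A.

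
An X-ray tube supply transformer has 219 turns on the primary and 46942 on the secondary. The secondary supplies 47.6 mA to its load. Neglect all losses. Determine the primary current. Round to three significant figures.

I_p ≈ 10.2 A

For an ideal transformer I_p/I_s = N_s/N_p, so I_p = 0.0476 × 46942/219 = 10.2 A.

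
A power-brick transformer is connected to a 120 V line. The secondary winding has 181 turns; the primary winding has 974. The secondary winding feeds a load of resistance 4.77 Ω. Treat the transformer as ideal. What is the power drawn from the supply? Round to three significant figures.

V_s = V_p × N_s/N_p = 120 × 181/974 = 22.300 V.
I_s = V_s/R = 22.300/4.77 = 4.6750 A.
I_p = I_s × N_s/N_p = 4.6750 × 181/974 = 0.86876 A.
P = V_p I_p = 120 × 0.86876 = 104 W.

P ≈ 104 W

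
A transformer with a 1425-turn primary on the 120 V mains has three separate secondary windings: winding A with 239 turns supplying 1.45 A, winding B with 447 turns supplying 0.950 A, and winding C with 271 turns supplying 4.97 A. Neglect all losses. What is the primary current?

I_p ≈ 1.49 A

V_A = 120 × 239/1425 = 20.126 V; V_B = 120 × 447/1425 = 37.642 V; V_C = 120 × 271/1425 = 22.821 V.
P_out = V_A I_A + V_B I_B + V_C I_C = 20.126×1.45 + 37.642×0.950 + 22.821×4.97 = 29.183 + 35.760 + 113.42 = 178.36 W.
Ideal ⇒ P_in = P_out, so I_p = P_out/V_p = 178.36/120 = 1.49 A.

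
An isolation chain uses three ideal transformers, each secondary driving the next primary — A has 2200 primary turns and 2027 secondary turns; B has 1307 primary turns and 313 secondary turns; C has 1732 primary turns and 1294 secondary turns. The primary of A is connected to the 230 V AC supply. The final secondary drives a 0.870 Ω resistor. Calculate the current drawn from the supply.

Secondary of A: V = 230.00 × 2027/2200 = 211.91 V.
Secondary of B: V = 211.91 × 313/1307 = 50.749 V.
Secondary of C: V = 50.749 × 1294/1732 = 37.915 V.
I_load = 37.915/0.870 = 43.581 A, so P_out = 37.915 × 43.581 = 1652.4 W.
All ideal ⇒ P_in = P_out, so I_supply = 1652.4/230 = 7.18 A.

I_supply ≈ 7.18 A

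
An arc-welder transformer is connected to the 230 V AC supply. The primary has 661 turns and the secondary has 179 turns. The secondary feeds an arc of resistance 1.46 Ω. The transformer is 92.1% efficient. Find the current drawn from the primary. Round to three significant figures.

I_p ≈ 12.5 A

V_s = 230 × 179/661 = 62.284 V.
I_s = V_s/R = 62.284/1.46 = 42.661 A.
P_out = V_s I_s = 62.284 × 42.661 = 2657.1 W.
P_in = P_out/η = 2657.1/0.921 = 2885.0 W.
I_p = P_in/V_p = 2885.0/230 = 12.5 A.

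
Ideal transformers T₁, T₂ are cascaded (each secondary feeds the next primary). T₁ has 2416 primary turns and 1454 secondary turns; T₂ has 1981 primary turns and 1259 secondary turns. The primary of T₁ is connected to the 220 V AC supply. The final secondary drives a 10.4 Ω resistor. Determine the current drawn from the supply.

Secondary of T₁: V = 220.00 × 1454/2416 = 132.40 V.
Secondary of T₂: V = 132.40 × 1259/1981 = 84.146 V.
I_load = 84.146/10.4 = 8.0909 A, so P_out = 84.146 × 8.0909 = 680.82 W.
All ideal ⇒ P_in = P_out, so I_supply = 680.82/220 = 3.09 A.

I_supply ≈ 3.09 A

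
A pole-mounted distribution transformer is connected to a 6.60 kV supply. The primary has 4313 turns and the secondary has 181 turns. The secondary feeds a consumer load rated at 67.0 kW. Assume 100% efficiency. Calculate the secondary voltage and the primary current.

V_s = V_p × N_s/N_p = 6600 × 181/4313 = 276.98 V.
I_s = P/V_s = 67000/276.98 = 241.90 A.
I_p = I_s × N_s/N_p = 241.90 × 181/4313 = 10.2 A.

V_s ≈ 277 V, I_p ≈ 10.2 A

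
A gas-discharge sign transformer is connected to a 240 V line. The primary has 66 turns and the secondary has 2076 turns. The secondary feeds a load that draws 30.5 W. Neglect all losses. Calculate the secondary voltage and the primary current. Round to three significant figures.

V_s ≈ 7550 V, I_p ≈ 0.127 A

V_s = V_p × N_s/N_p = 240 × 2076/66 = 7549.1 V.
I_s = P/V_s = 30.5/7549.1 = 0.0040402 A.
I_p = I_s × N_s/N_p = 0.0040402 × 2076/66 = 0.127 A.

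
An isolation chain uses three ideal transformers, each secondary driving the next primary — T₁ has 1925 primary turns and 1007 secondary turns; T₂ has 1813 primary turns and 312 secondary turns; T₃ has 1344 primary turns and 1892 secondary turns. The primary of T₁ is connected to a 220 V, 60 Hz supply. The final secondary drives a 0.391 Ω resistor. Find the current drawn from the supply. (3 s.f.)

Secondary of T₁: V = 220.00 × 1007/1925 = 115.09 V.
Secondary of T₂: V = 115.09 × 312/1813 = 19.805 V.
Secondary of T₃: V = 19.805 × 1892/1344 = 27.880 V.
I_load = 27.880/0.391 = 71.306 A, so P_out = 27.880 × 71.306 = 1988.0 W.
All ideal ⇒ P_in = P_out, so I_supply = 1988.0/220 = 9.04 A.

I_supply ≈ 9.04 A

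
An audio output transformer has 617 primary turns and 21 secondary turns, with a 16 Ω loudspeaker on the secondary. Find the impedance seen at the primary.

Z_p ≈ 13800 Ω

Z_p = (N_p/N_s)² × Z_s = (617/21)² × 16 = 13800 Ω.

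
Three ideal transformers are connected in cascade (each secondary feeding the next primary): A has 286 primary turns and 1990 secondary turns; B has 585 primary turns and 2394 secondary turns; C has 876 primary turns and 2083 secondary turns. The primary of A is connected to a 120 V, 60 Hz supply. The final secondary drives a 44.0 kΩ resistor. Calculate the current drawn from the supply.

I_supply ≈ 12.5 A

Secondary of A: V = 120.00 × 1990/286 = 834.97 V.
Secondary of B: V = 834.97 × 2394/585 = 3416.9 V.
Secondary of C: V = 3416.9 × 2083/876 = 8125.0 V.
I_load = 8125.0/44000 = 0.18466 A, so P_out = 8125.0 × 0.18466 = 1500.3 W.
All ideal ⇒ P_in = P_out, so I_supply = 1500.3/120 = 12.5 A.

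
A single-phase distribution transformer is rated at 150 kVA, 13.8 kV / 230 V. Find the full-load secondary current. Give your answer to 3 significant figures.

I_s = S/V_s = 150000/230 = 652 A.

I_s ≈ 652 A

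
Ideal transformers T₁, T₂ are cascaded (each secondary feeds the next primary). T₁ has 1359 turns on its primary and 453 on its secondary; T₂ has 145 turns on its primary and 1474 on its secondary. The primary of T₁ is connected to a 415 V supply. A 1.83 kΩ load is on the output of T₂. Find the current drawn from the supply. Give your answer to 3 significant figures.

After T₁: V = 415.00 × 453/1359 = 138.33 V.
After T₂: V = 138.33 × 1474/145 = 1406.2 V.
I_load = 1406.2/1830 = 0.76843 A, so P_out = 1406.2 × 0.76843 = 1080.6 W.
All ideal ⇒ P_in = P_out, so I_supply = 1080.6/415 = 2.60 A.

I_supply ≈ 2.60 A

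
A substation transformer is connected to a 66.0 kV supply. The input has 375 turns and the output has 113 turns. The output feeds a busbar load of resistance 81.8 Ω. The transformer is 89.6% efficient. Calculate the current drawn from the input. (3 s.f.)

V_out = 66000 × 113/375 = 19888 V.
I_out = V_out/R = 19888/81.8 = 243.13 A.
P_out = V_out I_out = 19888 × 243.13 = 4.8354×10^6 W.
P_in = P_out/η = 4.8354×10^6/0.896 = 5.3966×10^6 W.
I_in = P_in/V_in = 5.3966×10^6/66000 = 81.8 A.

I_in ≈ 81.8 A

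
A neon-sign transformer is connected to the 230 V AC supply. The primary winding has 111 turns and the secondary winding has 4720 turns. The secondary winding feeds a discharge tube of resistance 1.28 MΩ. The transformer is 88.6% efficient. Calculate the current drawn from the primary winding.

I_p ≈ 0.367 A

V_s = 230 × 4720/111 = 9780.2 V.
I_s = V_s/R = 9780.2/(1.28×10^6) = 0.0076408 A.
P_out = V_s I_s = 9780.2 × 0.0076408 = 74.728 W.
P_in = P_out/η = 74.728/0.886 = 84.343 W.
I_p = P_in/V_p = 84.343/230 = 0.367 A.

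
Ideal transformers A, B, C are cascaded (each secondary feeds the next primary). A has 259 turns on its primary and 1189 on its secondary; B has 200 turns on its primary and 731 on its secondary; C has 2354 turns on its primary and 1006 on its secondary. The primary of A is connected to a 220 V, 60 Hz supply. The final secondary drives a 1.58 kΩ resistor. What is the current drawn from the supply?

Secondary of A: V = 220.00 × 1189/259 = 1010.0 V.
Secondary of B: V = 1010.0 × 731/200 = 3691.4 V.
Secondary of C: V = 3691.4 × 1006/2354 = 1577.6 V.
I_load = 1577.6/1580 = 0.99845 A, so P_out = 1577.6 × 0.99845 = 1575.1 W.
All ideal ⇒ P_in = P_out, so I_supply = 1575.1/220 = 7.16 A.

I_supply ≈ 7.16 A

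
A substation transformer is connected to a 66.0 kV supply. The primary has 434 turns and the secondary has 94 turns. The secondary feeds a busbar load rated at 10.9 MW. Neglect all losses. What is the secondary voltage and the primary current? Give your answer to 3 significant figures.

V_s ≈ 14300 V, I_p ≈ 165 A

V_s = V_p × N_s/N_p = 66000 × 94/434 = 14295 V.
I_s = P/V_s = 1.09×10^7/14295 = 762.51 A.
I_p = I_s × N_s/N_p = 762.51 × 94/434 = 165 A.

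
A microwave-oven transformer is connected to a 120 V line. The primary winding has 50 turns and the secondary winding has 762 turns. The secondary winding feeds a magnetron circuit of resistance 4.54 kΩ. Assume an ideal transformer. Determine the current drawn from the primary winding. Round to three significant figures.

V_s = V_p × N_s/N_p = 120 × 762/50 = 1828.8 V.
I_s = V_s/R = 1828.8/4540 = 0.40282 A.
For an ideal transformer I_p N_p = I_s N_s, so I_p = 0.40282 × 762/50 = 6.14 A.

I_p ≈ 6.14 A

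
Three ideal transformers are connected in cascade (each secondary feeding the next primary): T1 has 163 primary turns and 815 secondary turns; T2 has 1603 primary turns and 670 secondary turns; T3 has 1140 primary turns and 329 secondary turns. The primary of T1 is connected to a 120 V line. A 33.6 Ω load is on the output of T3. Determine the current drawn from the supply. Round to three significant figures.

After T1: V = 120.00 × 815/163 = 600.00 V.
After T2: V = 600.00 × 670/1603 = 250.78 V.
After T3: V = 250.78 × 329/1140 = 72.374 V.
I_load = 72.374/33.6 = 2.1540 A, so P_out = 72.374 × 2.1540 = 155.89 W.
All ideal ⇒ P_in = P_out, so I_supply = 155.89/120 = 1.30 A.

I_supply ≈ 1.30 A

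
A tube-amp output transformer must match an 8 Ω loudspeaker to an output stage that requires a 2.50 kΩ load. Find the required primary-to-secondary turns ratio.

N_p/N_s ≈ 17.7

Z_p/Z_s = (N_p/N_s)², so N_p/N_s = √(2500/8) = √312 = 17.7.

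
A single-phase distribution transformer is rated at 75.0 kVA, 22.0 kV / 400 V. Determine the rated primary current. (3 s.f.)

I_p = S/V_p = 75000/22000 = 3.41 A.

I_p ≈ 3.41 A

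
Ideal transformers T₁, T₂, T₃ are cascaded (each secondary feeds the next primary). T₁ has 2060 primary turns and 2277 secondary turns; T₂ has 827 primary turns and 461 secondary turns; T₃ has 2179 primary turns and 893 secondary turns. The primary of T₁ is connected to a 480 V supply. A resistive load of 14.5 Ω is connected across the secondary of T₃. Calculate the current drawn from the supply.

I_supply ≈ 2.11 A

After T₁: V = 480.00 × 2277/2060 = 530.56 V.
After T₂: V = 530.56 × 461/827 = 295.76 V.
After T₃: V = 295.76 × 893/2179 = 121.21 V.
I_load = 121.21/14.5 = 8.3591 A, so P_out = 121.21 × 8.3591 = 1013.2 W.
All ideal ⇒ P_in = P_out, so I_supply = 1013.2/480 = 2.11 A.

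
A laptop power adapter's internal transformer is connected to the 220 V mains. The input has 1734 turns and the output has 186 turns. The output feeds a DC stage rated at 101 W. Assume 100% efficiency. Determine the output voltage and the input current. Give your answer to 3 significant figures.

V_out = V_in × N_out/N_in = 220 × 186/1734 = 23.599 V.
I_out = P/V_out = 101/23.599 = 4.2799 A.
I_in = I_out × N_out/N_in = 4.2799 × 186/1734 = 0.459 A.

V_out ≈ 23.6 V, I_in ≈ 0.459 A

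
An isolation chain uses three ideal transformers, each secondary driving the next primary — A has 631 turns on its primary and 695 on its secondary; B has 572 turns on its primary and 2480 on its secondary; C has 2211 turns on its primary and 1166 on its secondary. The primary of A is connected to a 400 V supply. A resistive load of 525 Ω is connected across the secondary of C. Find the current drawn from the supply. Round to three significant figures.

I_supply ≈ 4.83 A

After A: V = 400.00 × 695/631 = 440.57 V.
After B: V = 440.57 × 2480/572 = 1910.2 V.
After C: V = 1910.2 × 1166/2211 = 1007.4 V.
I_load = 1007.4/525 = 1.9188 A, so P_out = 1007.4 × 1.9188 = 1932.9 W.
All ideal ⇒ P_in = P_out, so I_supply = 1932.9/400 = 4.83 A.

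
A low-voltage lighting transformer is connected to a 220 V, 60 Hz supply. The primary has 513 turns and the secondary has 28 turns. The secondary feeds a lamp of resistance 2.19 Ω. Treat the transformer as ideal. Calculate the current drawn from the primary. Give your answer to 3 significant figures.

V_s = V_p × N_s/N_p = 220 × 28/513 = 12.008 V.
I_s = V_s/R = 12.008/2.19 = 5.4830 A.
For an ideal transformer I_p N_p = I_s N_s, so I_p = 5.4830 × 28/513 = 0.299 A.

I_p ≈ 0.299 A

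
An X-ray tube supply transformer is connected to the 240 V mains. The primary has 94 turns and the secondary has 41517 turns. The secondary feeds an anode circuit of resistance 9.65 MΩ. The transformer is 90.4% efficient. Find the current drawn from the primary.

V_s = 240 × 41517/94 = 106000 V.
I_s = V_s/R = 106000/(9.65×10^6) = 0.010985 A.
P_out = V_s I_s = 106000 × 0.010985 = 1164.4 W.
P_in = P_out/η = 1164.4/0.904 = 1288.0 W.
I_p = P_in/V_p = 1288.0/240 = 5.37 A.

I_p ≈ 5.37 A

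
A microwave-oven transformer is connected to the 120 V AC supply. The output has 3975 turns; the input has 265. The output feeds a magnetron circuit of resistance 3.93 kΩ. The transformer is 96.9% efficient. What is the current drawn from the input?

V_out = 120 × 3975/265 = 1800.0 V.
I_out = V_out/R = 1800.0/3930 = 0.45802 A.
P_out = V_out I_out = 1800.0 × 0.45802 = 824.43 W.
P_in = P_out/η = 824.43/0.969 = 850.80 W.
I_in = P_in/V_in = 850.80/120 = 7.09 A.

I_in ≈ 7.09 A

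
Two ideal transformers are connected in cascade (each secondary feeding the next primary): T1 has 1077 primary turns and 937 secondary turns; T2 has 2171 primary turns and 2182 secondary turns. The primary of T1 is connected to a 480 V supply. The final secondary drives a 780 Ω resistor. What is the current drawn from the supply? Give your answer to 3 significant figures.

Secondary of T1: V = 480.00 × 937/1077 = 417.60 V.
Secondary of T2: V = 417.60 × 2182/2171 = 419.72 V.
I_load = 419.72/780 = 0.53810 A, so P_out = 419.72 × 0.53810 = 225.85 W.
All ideal ⇒ P_in = P_out, so I_supply = 225.85/480 = 0.471 A.

I_supply ≈ 0.471 A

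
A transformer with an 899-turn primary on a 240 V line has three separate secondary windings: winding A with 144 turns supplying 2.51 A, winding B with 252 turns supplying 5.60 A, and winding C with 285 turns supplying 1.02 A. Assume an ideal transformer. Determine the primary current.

I_p ≈ 2.30 A

V_A = 240 × 144/899 = 38.443 V; V_B = 240 × 252/899 = 67.275 V; V_C = 240 × 285/899 = 76.085 V.
P_out = V_A I_A + V_B I_B + V_C I_C = 38.443×2.51 + 67.275×5.60 + 76.085×1.02 = 96.491 + 376.74 + 77.606 = 550.84 W.
Ideal ⇒ P_in = P_out, so I_p = P_out/V_p = 550.84/240 = 2.30 A.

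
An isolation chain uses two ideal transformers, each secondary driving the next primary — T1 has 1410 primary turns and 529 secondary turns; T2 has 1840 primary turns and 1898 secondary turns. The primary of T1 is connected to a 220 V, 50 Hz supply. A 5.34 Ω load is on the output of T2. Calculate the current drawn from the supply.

After T1: V = 220.00 × 529/1410 = 82.539 V.
After T2: V = 82.539 × 1898/1840 = 85.141 V.
I_load = 85.141/5.34 = 15.944 A, so P_out = 85.141 × 15.944 = 1357.5 W.
All ideal ⇒ P_in = P_out, so I_supply = 1357.5/220 = 6.17 A.

I_supply ≈ 6.17 A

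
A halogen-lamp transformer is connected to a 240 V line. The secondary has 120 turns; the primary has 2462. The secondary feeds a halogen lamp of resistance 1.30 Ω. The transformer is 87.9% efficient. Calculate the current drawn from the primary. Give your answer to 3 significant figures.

I_p ≈ 0.499 A

V_s = 240 × 120/2462 = 11.698 V.
I_s = V_s/R = 11.698/1.30 = 8.9983 A.
P_out = V_s I_s = 11.698 × 8.9983 = 105.26 W.
P_in = P_out/η = 105.26/0.879 = 119.75 W.
I_p = P_in/V_p = 119.75/240 = 0.499 A.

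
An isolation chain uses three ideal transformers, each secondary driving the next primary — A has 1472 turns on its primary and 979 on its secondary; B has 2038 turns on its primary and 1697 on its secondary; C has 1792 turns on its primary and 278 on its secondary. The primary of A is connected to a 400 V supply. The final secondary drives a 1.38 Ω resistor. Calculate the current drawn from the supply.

Secondary of A: V = 400.00 × 979/1472 = 266.03 V.
Secondary of B: V = 266.03 × 1697/2038 = 221.52 V.
Secondary of C: V = 221.52 × 278/1792 = 34.365 V.
I_load = 34.365/1.38 = 24.902 A, so P_out = 34.365 × 24.902 = 855.77 W.
All ideal ⇒ P_in = P_out, so I_supply = 855.77/400 = 2.14 A.

I_supply ≈ 2.14 A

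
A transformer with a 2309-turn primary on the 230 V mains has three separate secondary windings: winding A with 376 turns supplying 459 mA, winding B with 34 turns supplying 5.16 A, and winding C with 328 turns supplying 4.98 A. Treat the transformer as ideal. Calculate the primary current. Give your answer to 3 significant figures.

V_A = 230 × 376/2309 = 37.453 V; V_B = 230 × 34/2309 = 3.3867 V; V_C = 230 × 328/2309 = 32.672 V.
P_out = V_A I_A + V_B I_B + V_C I_C = 37.453×0.459 + 3.3867×5.16 + 32.672×4.98 = 17.191 + 17.476 + 162.71 = 197.37 W.
Ideal ⇒ P_in = P_out, so I_p = P_out/V_p = 197.37/230 = 0.858 A.

I_p ≈ 0.858 A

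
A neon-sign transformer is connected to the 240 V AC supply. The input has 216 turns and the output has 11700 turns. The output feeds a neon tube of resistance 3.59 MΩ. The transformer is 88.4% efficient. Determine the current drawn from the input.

I_in ≈ 0.222 A

V_out = 240 × 11700/216 = 13000 V.
I_out = V_out/R = 13000/(3.59×10^6) = 0.0036212 A.
P_out = V_out I_out = 13000 × 0.0036212 = 47.075 W.
P_in = P_out/η = 47.075/0.884 = 53.252 W.
I_in = P_in/V_in = 53.252/240 = 0.222 A.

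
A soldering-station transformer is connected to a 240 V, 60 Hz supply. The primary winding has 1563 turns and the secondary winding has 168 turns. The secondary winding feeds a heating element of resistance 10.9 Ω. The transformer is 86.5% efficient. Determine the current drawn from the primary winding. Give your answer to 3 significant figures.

I_p ≈ 0.294 A

V_s = 240 × 168/1563 = 25.797 V.
I_s = V_s/R = 25.797/10.9 = 2.3667 A.
P_out = V_s I_s = 25.797 × 2.3667 = 61.052 W.
P_in = P_out/η = 61.052/0.865 = 70.580 W.
I_p = P_in/V_p = 70.580/240 = 0.294 A.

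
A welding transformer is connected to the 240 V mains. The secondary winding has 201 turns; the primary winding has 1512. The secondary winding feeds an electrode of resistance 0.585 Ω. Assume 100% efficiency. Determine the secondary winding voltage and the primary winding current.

V_s = V_p × N_s/N_p = 240 × 201/1512 = 31.905 V.
I_s = V_s/R = 31.905/0.585 = 54.538 A.
I_p = I_s × N_s/N_p = 54.538 × 201/1512 = 7.25 A.

V_s ≈ 31.9 V, I_p ≈ 7.25 A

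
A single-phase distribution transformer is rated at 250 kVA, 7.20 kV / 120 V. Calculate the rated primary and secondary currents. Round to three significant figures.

I_p ≈ 34.7 A, I_s ≈ 2080 A

I_p = S/V_p = 250000/7200 = 34.7 A.
I_s = S/V_s = 250000/120 = 2080 A.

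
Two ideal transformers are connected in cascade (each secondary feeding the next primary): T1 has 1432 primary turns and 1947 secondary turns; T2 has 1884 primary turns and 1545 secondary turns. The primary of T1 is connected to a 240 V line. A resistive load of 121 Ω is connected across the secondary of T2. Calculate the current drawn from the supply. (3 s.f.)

I_supply ≈ 2.47 A

Secondary of T1: V = 240.00 × 1947/1432 = 326.31 V.
Secondary of T2: V = 326.31 × 1545/1884 = 267.60 V.
I_load = 267.60/121 = 2.2115 A, so P_out = 267.60 × 2.2115 = 591.80 W.
All ideal ⇒ P_in = P_out, so I_supply = 591.80/240 = 2.47 A.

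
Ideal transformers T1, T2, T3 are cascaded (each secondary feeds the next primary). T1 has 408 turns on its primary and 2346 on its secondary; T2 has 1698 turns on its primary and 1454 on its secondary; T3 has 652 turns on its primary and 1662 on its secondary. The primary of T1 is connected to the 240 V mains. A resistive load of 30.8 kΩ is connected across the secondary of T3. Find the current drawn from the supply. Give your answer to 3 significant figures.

Secondary of T1: V = 240.00 × 2346/408 = 1380.0 V.
Secondary of T2: V = 1380.0 × 1454/1698 = 1181.7 V.
Secondary of T3: V = 1181.7 × 1662/652 = 3012.2 V.
I_load = 3012.2/30800 = 0.097800 A, so P_out = 3012.2 × 0.097800 = 294.60 W.
All ideal ⇒ P_in = P_out, so I_supply = 294.60/240 = 1.23 A.

I_supply ≈ 1.23 A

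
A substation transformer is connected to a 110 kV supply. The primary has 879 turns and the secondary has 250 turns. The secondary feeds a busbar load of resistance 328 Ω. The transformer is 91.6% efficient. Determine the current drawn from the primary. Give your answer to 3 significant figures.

I_p ≈ 29.6 A

V_s = 110000 × 250/879 = 31286 V.
I_s = V_s/R = 31286/328 = 95.383 A.
P_out = V_s I_s = 31286 × 95.383 = 2.9841×10^6 W.
P_in = P_out/η = 2.9841×10^6/0.916 = 3.2578×10^6 W.
I_p = P_in/V_p = 3.2578×10^6/110000 = 29.6 A.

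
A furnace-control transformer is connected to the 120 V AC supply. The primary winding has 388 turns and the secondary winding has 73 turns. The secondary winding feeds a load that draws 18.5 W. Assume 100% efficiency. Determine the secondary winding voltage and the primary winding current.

V_s ≈ 22.6 V, I_p ≈ 0.154 A

V_s = V_p × N_s/N_p = 120 × 73/388 = 22.577 V.
I_s = P/V_s = 18.5/22.577 = 0.81941 A.
I_p = I_s × N_s/N_p = 0.81941 × 73/388 = 0.154 A.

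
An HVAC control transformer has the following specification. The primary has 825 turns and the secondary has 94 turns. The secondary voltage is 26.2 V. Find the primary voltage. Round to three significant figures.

V_p/V_s = N_p/N_s, so V_p = 26.2 × 825/94 = 230 V.

V_p ≈ 230 V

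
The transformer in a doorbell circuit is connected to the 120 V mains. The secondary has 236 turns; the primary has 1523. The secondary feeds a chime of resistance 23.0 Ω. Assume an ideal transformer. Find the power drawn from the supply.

V_s = V_p × N_s/N_p = 120 × 236/1523 = 18.595 V.
I_s = V_s/R = 18.595/23.0 = 0.80847 A.
I_p = I_s × N_s/N_p = 0.80847 × 236/1523 = 0.12528 A.
P = V_p I_p = 120 × 0.12528 = 15.0 W.

P ≈ 15.0 W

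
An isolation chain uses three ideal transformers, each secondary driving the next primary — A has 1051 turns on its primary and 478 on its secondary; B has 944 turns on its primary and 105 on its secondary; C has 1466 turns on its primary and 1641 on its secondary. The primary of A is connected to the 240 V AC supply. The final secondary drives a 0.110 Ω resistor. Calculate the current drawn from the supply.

Secondary of A: V = 240.00 × 478/1051 = 109.15 V.
Secondary of B: V = 109.15 × 105/944 = 12.141 V.
Secondary of C: V = 12.141 × 1641/1466 = 13.590 V.
I_load = 13.590/0.110 = 123.55 A, so P_out = 13.590 × 123.55 = 1679.1 W.
All ideal ⇒ P_in = P_out, so I_supply = 1679.1/240 = 7.00 A.

I_supply ≈ 7.00 A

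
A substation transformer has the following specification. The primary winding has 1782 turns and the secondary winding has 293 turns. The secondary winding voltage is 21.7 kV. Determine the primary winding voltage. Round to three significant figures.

V_p/V_s = N_p/N_s, so V_p = 21700 × 1782/293 = 132000 V.

V_p ≈ 132000 V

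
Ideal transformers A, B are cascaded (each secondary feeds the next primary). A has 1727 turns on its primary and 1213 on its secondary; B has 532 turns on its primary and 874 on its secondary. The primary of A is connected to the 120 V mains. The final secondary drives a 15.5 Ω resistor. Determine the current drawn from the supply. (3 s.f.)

Secondary of A: V = 120.00 × 1213/1727 = 84.285 V.
Secondary of B: V = 84.285 × 874/532 = 138.47 V.
I_load = 138.47/15.5 = 8.9334 A, so P_out = 138.47 × 8.9334 = 1237.0 W.
All ideal ⇒ P_in = P_out, so I_supply = 1237.0/120 = 10.3 A.

I_supply ≈ 10.3 A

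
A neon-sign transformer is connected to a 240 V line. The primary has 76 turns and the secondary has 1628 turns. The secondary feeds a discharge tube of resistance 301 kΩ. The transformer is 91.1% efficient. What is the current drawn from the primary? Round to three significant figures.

V_s = 240 × 1628/76 = 5141.1 V.
I_s = V_s/R = 5141.1/301000 = 0.017080 A.
P_out = V_s I_s = 5141.1 × 0.017080 = 87.809 W.
P_in = P_out/η = 87.809/0.911 = 96.387 W.
I_p = P_in/V_p = 96.387/240 = 0.402 A.

I_p ≈ 0.402 A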